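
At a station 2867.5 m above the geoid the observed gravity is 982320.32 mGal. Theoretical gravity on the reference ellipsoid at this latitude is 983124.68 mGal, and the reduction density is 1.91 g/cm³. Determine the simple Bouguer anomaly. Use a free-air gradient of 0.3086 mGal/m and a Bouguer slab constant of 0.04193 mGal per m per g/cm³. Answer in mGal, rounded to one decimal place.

Free-air correction = 0.3086 × 2867.5 = 884.91 mGal
Free-air anomaly = 982320.32 − 983124.68 + (884.91) = 80.55 mGal
Bouguer slab correction = 0.04193 × 1.91 × 2867.5 = 229.65 mGal
Simple Bouguer anomaly = 80.55 − (229.65) = -149.10 mGal

-149.1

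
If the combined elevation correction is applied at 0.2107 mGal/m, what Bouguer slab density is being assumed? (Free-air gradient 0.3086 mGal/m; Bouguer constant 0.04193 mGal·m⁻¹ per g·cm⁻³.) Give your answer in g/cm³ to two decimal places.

0.2107 = 0.3086 − 0.04193 × ρ
ρ = (0.3086 − 0.2107) / 0.04193 = 2.33 g/cm³

2.33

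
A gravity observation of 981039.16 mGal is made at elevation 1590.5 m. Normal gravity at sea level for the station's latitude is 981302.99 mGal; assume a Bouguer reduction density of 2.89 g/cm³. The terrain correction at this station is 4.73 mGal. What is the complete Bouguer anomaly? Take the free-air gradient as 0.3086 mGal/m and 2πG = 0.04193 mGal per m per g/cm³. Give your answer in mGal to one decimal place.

Free-air correction = 0.3086 × 1590.5 = 490.83 mGal
Free-air anomaly = 981039.16 − 981302.99 + (490.83) = 227.00 mGal
Bouguer slab correction = 0.04193 × 2.89 × 1590.5 = 192.73 mGal
Simple Bouguer anomaly = 227.00 − (192.73) = 34.27 mGal
Complete Bouguer anomaly = 34.27 + 4.73 = 39.00 mGal

39.0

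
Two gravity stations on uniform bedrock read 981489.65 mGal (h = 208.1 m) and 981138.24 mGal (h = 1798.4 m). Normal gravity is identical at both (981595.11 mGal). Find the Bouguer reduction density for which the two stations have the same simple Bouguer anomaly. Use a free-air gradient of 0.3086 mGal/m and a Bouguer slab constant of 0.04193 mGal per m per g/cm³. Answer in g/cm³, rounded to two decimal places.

2.09

Δg_obs = 981138.24 − 981489.65 = -351.41 mGal over Δh = 1798.4 − 208.1 = 1590.3 m
Equal Bouguer anomalies ⇒ Δg_obs + (0.3086 − 0.04193ρ)·Δh = 0
0.3086 − 0.04193ρ = −Δg_obs/Δh = 0.22097
ρ = (0.3086 − 0.22097) / 0.04193 = 2.09 g/cm³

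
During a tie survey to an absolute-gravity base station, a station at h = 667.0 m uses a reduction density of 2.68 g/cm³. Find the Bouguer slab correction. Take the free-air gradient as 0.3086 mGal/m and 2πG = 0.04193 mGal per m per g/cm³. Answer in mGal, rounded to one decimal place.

75.0

Bouguer slab correction = 0.04193 × 2.68 × 667.0 = 75.0 mGal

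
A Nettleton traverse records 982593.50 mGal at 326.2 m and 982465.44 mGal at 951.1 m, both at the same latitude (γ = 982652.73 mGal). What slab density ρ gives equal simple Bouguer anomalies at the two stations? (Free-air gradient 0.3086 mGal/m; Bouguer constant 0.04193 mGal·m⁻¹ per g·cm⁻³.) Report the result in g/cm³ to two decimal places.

2.47

Δg_obs = 982465.44 − 982593.50 = -128.06 mGal over Δh = 951.1 − 326.2 = 624.9 m
Equal Bouguer anomalies ⇒ Δg_obs + (0.3086 − 0.04193ρ)·Δh = 0
0.3086 − 0.04193ρ = −Δg_obs/Δh = 0.20493
ρ = (0.3086 − 0.20493) / 0.04193 = 2.47 g/cm³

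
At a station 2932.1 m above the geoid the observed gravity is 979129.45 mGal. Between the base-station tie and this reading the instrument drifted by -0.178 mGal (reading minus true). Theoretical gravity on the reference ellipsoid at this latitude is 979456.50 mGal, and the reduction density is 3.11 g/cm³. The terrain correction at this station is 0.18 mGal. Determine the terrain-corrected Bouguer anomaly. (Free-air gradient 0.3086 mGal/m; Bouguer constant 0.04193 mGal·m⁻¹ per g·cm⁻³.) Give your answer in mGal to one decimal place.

195.8

Drift-corrected reading = 979129.45 − (-0.178) = 979129.628 mGal
Free-air correction = 0.3086 × 2932.1 = 904.85 mGal
Free-air anomaly = 979129.628 − 979456.50 + (904.85) = 577.978 mGal
Bouguer slab correction = 0.04193 × 3.11 × 2932.1 = 382.35 mGal
Simple Bouguer anomaly = 577.978 − (382.35) = 195.628 mGal
Complete Bouguer anomaly = 195.628 + 0.18 = 195.808 mGal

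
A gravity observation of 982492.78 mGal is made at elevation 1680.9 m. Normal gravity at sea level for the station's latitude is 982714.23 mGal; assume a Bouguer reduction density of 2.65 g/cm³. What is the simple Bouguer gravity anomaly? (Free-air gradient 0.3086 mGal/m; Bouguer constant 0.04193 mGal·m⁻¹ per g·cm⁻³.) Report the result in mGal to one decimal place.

Free-air correction = 0.3086 × 1680.9 = 518.73 mGal
Free-air anomaly = 982492.78 − 982714.23 + (518.73) = 297.28 mGal
Bouguer slab correction = 0.04193 × 2.65 × 1680.9 = 186.77 mGal
Simple Bouguer anomaly = 297.28 − (186.77) = 110.51 mGal

110.5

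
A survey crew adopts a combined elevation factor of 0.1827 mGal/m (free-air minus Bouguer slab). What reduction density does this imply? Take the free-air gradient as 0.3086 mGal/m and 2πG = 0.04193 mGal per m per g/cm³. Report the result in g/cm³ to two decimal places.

0.1827 = 0.3086 − 0.04193 × ρ
ρ = (0.3086 − 0.1827) / 0.04193 = 3.00 g/cm³

3.00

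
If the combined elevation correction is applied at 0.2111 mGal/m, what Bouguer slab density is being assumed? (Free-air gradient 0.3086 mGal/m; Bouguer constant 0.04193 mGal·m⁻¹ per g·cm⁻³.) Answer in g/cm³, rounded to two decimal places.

0.2111 = 0.3086 − 0.04193 × ρ
ρ = (0.3086 − 0.2111) / 0.04193 = 2.33 g/cm³

2.33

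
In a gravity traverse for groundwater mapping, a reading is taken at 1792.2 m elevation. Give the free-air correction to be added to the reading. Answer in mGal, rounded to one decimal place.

553.1

Free-air correction = 0.3086 × 1792.2 = 553.1 mGal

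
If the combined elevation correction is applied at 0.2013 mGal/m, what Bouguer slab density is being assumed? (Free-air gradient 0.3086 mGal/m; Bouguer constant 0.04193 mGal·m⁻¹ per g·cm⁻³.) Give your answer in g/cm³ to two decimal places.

2.56

0.2013 = 0.3086 − 0.04193 × ρ
ρ = (0.3086 − 0.2013) / 0.04193 = 2.56 g/cm³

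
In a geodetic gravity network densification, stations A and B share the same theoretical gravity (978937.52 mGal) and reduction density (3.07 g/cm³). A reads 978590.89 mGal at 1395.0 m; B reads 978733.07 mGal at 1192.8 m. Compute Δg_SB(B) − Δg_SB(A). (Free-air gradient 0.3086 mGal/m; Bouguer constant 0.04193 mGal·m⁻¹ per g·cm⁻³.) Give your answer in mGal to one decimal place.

Δg_SB(A) = 978590.89 − 978937.52 + 0.3086×1395.0 − 0.04193×3.07×1395.0 = -95.70 mGal
Δg_SB(B) = 978733.07 − 978937.52 + 0.3086×1192.8 − 0.04193×3.07×1192.8 = 10.10 mGal
Difference = 10.10 − (-95.70) = 105.80 mGal

105.8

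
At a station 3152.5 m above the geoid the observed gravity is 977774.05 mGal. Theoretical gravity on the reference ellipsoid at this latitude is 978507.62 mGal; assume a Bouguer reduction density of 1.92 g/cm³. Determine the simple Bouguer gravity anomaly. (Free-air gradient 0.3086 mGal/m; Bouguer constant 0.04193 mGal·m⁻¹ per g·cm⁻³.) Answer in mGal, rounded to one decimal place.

-14.5

Free-air correction = 0.3086 × 3152.5 = 972.86 mGal
Free-air anomaly = 977774.05 − 978507.62 + (972.86) = 239.29 mGal
Bouguer slab correction = 0.04193 × 1.92 × 3152.5 = 253.79 mGal
Simple Bouguer anomaly = 239.29 − (253.79) = -14.50 mGal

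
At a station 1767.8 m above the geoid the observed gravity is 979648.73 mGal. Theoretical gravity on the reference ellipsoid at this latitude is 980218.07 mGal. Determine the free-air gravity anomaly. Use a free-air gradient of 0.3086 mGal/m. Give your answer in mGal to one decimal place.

Free-air correction = 0.3086 × 1767.8 = 545.54 mGal
Free-air anomaly = 979648.73 − 980218.07 + (545.54) = -23.80 mGal

-23.8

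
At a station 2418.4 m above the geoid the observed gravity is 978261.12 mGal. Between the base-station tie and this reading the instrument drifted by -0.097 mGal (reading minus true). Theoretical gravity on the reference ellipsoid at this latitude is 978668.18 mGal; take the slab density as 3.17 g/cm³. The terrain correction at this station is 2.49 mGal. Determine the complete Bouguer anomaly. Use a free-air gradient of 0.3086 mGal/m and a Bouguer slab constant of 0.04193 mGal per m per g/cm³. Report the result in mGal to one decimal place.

20.4

Drift-corrected reading = 978261.12 − (-0.097) = 978261.217 mGal
Free-air correction = 0.3086 × 2418.4 = 746.32 mGal
Free-air anomaly = 978261.217 − 978668.18 + (746.32) = 339.357 mGal
Bouguer slab correction = 0.04193 × 3.17 × 2418.4 = 321.45 mGal
Simple Bouguer anomaly = 339.357 − (321.45) = 17.907 mGal
Complete Bouguer anomaly = 17.907 + 2.49 = 20.397 mGal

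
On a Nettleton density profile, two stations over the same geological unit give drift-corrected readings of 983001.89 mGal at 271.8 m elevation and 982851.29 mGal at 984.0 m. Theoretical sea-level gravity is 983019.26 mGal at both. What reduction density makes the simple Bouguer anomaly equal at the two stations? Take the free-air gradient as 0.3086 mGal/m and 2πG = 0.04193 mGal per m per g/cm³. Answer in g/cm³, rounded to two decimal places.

Δg_obs = 982851.29 − 983001.89 = -150.60 mGal over Δh = 984.0 − 271.8 = 712.2 m
Equal Bouguer anomalies ⇒ Δg_obs + (0.3086 − 0.04193ρ)·Δh = 0
0.3086 − 0.04193ρ = −Δg_obs/Δh = 0.21146
ρ = (0.3086 − 0.21146) / 0.04193 = 2.32 g/cm³

2.32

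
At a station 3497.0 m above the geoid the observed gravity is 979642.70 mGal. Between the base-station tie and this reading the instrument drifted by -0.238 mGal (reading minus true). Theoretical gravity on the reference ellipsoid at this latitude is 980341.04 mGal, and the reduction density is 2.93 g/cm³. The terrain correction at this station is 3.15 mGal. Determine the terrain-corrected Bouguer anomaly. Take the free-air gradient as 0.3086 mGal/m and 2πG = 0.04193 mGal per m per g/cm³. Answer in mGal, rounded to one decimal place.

-45.4

Drift-corrected reading = 979642.70 − (-0.238) = 979642.938 mGal
Free-air correction = 0.3086 × 3497.0 = 1079.17 mGal
Free-air anomaly = 979642.938 − 980341.04 + (1079.17) = 381.068 mGal
Bouguer slab correction = 0.04193 × 2.93 × 3497.0 = 429.62 mGal
Simple Bouguer anomaly = 381.068 − (429.62) = -48.552 mGal
Complete Bouguer anomaly = -48.552 + 3.15 = -45.402 mGal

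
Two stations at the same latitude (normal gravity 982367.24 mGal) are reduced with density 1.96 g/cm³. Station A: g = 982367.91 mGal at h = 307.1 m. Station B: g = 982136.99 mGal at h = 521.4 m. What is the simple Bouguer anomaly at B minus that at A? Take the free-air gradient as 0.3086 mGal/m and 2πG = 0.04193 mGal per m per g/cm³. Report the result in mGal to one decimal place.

-182.4

Δg_SB(A) = 982367.91 − 982367.24 + 0.3086×307.1 − 0.04193×1.96×307.1 = 70.20 mGal
Δg_SB(B) = 982136.99 − 982367.24 + 0.3086×521.4 − 0.04193×1.96×521.4 = -112.20 mGal
Difference = -112.20 − (70.20) = -182.40 mGal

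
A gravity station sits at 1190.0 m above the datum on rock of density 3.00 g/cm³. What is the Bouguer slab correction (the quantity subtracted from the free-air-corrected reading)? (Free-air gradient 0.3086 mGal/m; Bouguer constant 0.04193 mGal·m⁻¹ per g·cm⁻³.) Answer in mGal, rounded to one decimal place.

149.7

Bouguer slab correction = 0.04193 × 3.00 × 1190.0 = 149.7 mGal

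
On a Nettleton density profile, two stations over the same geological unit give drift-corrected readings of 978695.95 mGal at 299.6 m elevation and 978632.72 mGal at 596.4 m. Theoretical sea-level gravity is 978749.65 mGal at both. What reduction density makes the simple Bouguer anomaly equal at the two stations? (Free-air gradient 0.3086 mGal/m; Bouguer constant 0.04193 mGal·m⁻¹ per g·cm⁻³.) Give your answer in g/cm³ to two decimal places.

2.28

Δg_obs = 978632.72 − 978695.95 = -63.23 mGal over Δh = 596.4 − 299.6 = 296.8 m
Equal Bouguer anomalies ⇒ Δg_obs + (0.3086 − 0.04193ρ)·Δh = 0
0.3086 − 0.04193ρ = −Δg_obs/Δh = 0.21304
ρ = (0.3086 − 0.21304) / 0.04193 = 2.28 g/cm³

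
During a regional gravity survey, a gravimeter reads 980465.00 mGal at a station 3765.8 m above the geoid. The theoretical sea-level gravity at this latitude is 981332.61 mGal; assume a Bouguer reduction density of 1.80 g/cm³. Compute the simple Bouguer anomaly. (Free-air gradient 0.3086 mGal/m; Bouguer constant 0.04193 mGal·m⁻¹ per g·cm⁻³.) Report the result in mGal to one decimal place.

Free-air correction = 0.3086 × 3765.8 = 1162.13 mGal
Free-air anomaly = 980465.00 − 981332.61 + (1162.13) = 294.52 mGal
Bouguer slab correction = 0.04193 × 1.80 × 3765.8 = 284.22 mGal
Simple Bouguer anomaly = 294.52 − (284.22) = 10.30 mGal

10.3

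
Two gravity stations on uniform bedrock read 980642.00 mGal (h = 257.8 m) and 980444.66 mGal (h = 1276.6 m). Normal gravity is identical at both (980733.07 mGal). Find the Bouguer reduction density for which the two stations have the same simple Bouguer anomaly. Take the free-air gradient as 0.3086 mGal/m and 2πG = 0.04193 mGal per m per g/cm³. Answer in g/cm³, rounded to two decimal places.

2.74

Δg_obs = 980444.66 − 980642.00 = -197.34 mGal over Δh = 1276.6 − 257.8 = 1018.8 m
Equal Bouguer anomalies ⇒ Δg_obs + (0.3086 − 0.04193ρ)·Δh = 0
0.3086 − 0.04193ρ = −Δg_obs/Δh = 0.19370
ρ = (0.3086 − 0.19370) / 0.04193 = 2.74 g/cm³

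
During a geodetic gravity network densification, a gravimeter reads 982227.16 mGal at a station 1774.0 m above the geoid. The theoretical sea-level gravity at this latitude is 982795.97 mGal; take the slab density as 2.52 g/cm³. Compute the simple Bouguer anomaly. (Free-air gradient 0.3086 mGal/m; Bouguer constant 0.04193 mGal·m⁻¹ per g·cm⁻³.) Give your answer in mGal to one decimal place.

-208.8

Free-air correction = 0.3086 × 1774.0 = 547.46 mGal
Free-air anomaly = 982227.16 − 982795.97 + (547.46) = -21.35 mGal
Bouguer slab correction = 0.04193 × 2.52 × 1774.0 = 187.45 mGal
Simple Bouguer anomaly = -21.35 − (187.45) = -208.80 mGal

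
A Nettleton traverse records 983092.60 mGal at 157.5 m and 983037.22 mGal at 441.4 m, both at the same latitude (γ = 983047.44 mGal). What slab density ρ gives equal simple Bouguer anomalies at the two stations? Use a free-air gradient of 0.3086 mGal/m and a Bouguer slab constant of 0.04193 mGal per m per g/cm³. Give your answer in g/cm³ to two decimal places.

Δg_obs = 983037.22 − 983092.60 = -55.38 mGal over Δh = 441.4 − 157.5 = 283.9 m
Equal Bouguer anomalies ⇒ Δg_obs + (0.3086 − 0.04193ρ)·Δh = 0
0.3086 − 0.04193ρ = −Δg_obs/Δh = 0.19507
ρ = (0.3086 − 0.19507) / 0.04193 = 2.71 g/cm³

2.71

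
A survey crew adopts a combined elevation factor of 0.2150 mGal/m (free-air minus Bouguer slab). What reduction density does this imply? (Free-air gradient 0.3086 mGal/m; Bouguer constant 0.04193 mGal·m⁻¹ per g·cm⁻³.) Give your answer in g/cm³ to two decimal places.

0.2150 = 0.3086 − 0.04193 × ρ
ρ = (0.3086 − 0.2150) / 0.04193 = 2.23 g/cm³

2.23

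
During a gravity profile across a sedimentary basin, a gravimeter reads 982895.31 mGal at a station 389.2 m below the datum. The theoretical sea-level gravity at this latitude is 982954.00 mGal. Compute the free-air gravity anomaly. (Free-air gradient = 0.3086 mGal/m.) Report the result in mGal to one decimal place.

Free-air correction = 0.3086 × -389.2 = -120.11 mGal
Free-air anomaly = 982895.31 − 982954.00 + (-120.11) = -178.80 mGal

-178.8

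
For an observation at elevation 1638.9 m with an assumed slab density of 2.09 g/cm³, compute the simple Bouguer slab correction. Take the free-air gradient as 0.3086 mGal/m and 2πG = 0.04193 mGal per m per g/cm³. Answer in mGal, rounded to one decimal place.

143.6

Bouguer slab correction = 0.04193 × 2.09 × 1638.9 = 143.6 mGal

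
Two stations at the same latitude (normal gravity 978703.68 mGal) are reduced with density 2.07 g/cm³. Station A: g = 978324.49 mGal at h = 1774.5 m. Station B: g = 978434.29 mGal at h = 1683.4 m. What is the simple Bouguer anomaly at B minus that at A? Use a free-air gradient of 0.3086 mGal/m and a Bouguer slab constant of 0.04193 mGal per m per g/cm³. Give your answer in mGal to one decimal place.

89.6

Δg_SB(A) = 978324.49 − 978703.68 + 0.3086×1774.5 − 0.04193×2.07×1774.5 = 14.40 mGal
Δg_SB(B) = 978434.29 − 978703.68 + 0.3086×1683.4 − 0.04193×2.07×1683.4 = 104.00 mGal
Difference = 104.00 − (14.40) = 89.60 mGal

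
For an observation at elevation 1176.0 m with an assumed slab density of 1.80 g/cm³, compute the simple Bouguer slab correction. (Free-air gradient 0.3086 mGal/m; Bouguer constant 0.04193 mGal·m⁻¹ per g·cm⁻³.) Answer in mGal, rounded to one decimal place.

Bouguer slab correction = 0.04193 × 1.80 × 1176.0 = 88.8 mGal

88.8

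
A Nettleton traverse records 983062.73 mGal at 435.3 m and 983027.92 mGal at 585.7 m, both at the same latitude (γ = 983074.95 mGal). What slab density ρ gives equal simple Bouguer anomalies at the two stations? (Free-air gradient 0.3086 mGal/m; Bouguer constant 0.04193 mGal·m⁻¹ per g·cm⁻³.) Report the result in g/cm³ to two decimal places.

1.84

Δg_obs = 983027.92 − 983062.73 = -34.81 mGal over Δh = 585.7 − 435.3 = 150.4 m
Equal Bouguer anomalies ⇒ Δg_obs + (0.3086 − 0.04193ρ)·Δh = 0
0.3086 − 0.04193ρ = −Δg_obs/Δh = 0.23145
ρ = (0.3086 − 0.23145) / 0.04193 = 1.84 g/cm³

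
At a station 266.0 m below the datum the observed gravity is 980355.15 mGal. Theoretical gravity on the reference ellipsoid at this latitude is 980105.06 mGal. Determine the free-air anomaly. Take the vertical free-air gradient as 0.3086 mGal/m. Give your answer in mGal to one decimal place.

Free-air correction = 0.3086 × -266.0 = -82.09 mGal
Free-air anomaly = 980355.15 − 980105.06 + (-82.09) = 168.00 mGal

168.0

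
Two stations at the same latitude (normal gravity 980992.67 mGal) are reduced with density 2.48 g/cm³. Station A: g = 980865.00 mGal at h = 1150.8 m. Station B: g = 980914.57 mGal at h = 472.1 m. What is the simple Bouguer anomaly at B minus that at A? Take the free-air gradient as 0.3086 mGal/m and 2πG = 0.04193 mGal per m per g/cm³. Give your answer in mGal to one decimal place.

-89.3

Δg_SB(A) = 980865.00 − 980992.67 + 0.3086×1150.8 − 0.04193×2.48×1150.8 = 107.80 mGal
Δg_SB(B) = 980914.57 − 980992.67 + 0.3086×472.1 − 0.04193×2.48×472.1 = 18.50 mGal
Difference = 18.50 − (107.80) = -89.30 mGal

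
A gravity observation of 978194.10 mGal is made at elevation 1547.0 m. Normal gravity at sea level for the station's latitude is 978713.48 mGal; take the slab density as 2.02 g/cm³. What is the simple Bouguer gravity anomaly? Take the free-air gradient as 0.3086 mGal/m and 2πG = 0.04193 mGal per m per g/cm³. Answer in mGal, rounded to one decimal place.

Free-air correction = 0.3086 × 1547.0 = 477.40 mGal
Free-air anomaly = 978194.10 − 978713.48 + (477.40) = -41.98 mGal
Bouguer slab correction = 0.04193 × 2.02 × 1547.0 = 131.03 mGal
Simple Bouguer anomaly = -41.98 − (131.03) = -173.01 mGal

-173.0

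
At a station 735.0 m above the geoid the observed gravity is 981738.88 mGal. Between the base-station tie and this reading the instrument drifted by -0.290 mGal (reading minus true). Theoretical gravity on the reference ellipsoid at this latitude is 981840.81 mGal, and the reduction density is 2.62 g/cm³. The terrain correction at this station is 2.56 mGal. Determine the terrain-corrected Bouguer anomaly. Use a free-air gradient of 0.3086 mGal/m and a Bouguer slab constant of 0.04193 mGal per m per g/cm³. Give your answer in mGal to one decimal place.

47.0

Drift-corrected reading = 981738.88 − (-0.290) = 981739.170 mGal
Free-air correction = 0.3086 × 735.0 = 226.82 mGal
Free-air anomaly = 981739.170 − 981840.81 + (226.82) = 125.180 mGal
Bouguer slab correction = 0.04193 × 2.62 × 735.0 = 80.74 mGal
Simple Bouguer anomaly = 125.180 − (80.74) = 44.440 mGal
Complete Bouguer anomaly = 44.440 + 2.56 = 47.000 mGal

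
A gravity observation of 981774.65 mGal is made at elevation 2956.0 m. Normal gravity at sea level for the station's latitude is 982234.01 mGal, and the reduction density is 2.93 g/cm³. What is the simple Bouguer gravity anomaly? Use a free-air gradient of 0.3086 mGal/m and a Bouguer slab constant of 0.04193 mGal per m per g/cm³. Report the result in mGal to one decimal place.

Free-air correction = 0.3086 × 2956.0 = 912.22 mGal
Free-air anomaly = 981774.65 − 982234.01 + (912.22) = 452.86 mGal
Bouguer slab correction = 0.04193 × 2.93 × 2956.0 = 363.16 mGal
Simple Bouguer anomaly = 452.86 − (363.16) = 89.70 mGal

89.7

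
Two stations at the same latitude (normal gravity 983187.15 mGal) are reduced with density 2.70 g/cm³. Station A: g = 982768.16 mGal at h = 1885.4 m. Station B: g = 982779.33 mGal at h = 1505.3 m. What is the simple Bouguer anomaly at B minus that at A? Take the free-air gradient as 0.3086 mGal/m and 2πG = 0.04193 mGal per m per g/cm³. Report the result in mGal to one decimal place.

Δg_SB(A) = 982768.16 − 983187.15 + 0.3086×1885.4 − 0.04193×2.70×1885.4 = -50.60 mGal
Δg_SB(B) = 982779.33 − 983187.15 + 0.3086×1505.3 − 0.04193×2.70×1505.3 = -113.70 mGal
Difference = -113.70 − (-50.60) = -63.10 mGal

-63.1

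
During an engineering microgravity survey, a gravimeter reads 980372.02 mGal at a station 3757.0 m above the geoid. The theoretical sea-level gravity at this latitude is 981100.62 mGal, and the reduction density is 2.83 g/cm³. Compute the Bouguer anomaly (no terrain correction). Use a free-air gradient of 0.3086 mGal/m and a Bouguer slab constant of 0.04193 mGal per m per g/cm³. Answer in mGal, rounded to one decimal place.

Free-air correction = 0.3086 × 3757.0 = 1159.41 mGal
Free-air anomaly = 980372.02 − 981100.62 + (1159.41) = 430.81 mGal
Bouguer slab correction = 0.04193 × 2.83 × 3757.0 = 445.81 mGal
Simple Bouguer anomaly = 430.81 − (445.81) = -15.00 mGal

-15.0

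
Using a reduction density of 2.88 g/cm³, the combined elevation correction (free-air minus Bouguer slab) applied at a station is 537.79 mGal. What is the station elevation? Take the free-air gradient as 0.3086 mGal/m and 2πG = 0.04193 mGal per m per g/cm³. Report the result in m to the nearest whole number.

Combined gradient = 0.3086 − 0.04193 × 2.88 = 0.1878416 mGal/m
h = 537.79 / 0.1878416 = 2863.00 m

2863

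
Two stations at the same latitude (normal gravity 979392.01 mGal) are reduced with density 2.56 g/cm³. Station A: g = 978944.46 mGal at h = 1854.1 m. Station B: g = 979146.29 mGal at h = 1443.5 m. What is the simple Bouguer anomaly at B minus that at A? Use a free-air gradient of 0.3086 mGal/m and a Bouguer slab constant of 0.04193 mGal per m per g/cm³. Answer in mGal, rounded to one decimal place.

Δg_SB(A) = 978944.46 − 979392.01 + 0.3086×1854.1 − 0.04193×2.56×1854.1 = -74.40 mGal
Δg_SB(B) = 979146.29 − 979392.01 + 0.3086×1443.5 − 0.04193×2.56×1443.5 = 44.80 mGal
Difference = 44.80 − (-74.40) = 119.20 mGal

119.2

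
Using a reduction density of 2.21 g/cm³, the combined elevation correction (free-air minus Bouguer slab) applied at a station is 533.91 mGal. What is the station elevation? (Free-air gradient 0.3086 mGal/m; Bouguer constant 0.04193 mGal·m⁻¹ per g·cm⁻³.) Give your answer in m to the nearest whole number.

Combined gradient = 0.3086 − 0.04193 × 2.21 = 0.2159347 mGal/m
h = 533.91 / 0.2159347 = 2472.55 m

2473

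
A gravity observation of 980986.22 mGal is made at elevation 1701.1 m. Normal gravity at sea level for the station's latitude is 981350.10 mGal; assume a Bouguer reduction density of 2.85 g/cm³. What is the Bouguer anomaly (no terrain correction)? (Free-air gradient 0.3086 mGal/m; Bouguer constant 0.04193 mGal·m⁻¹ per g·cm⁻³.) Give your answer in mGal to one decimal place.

-42.2

Free-air correction = 0.3086 × 1701.1 = 524.96 mGal
Free-air anomaly = 980986.22 − 981350.10 + (524.96) = 161.08 mGal
Bouguer slab correction = 0.04193 × 2.85 × 1701.1 = 203.28 mGal
Simple Bouguer anomaly = 161.08 − (203.28) = -42.20 mGal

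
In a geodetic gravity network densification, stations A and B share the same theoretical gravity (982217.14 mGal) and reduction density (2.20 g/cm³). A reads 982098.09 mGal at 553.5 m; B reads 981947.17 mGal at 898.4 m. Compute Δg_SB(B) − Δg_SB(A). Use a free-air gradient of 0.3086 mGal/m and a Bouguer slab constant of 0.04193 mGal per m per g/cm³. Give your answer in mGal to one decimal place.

-76.3

Δg_SB(A) = 982098.09 − 982217.14 + 0.3086×553.5 − 0.04193×2.20×553.5 = 0.70 mGal
Δg_SB(B) = 981947.17 − 982217.14 + 0.3086×898.4 − 0.04193×2.20×898.4 = -75.60 mGal
Difference = -75.60 − (0.70) = -76.30 mGal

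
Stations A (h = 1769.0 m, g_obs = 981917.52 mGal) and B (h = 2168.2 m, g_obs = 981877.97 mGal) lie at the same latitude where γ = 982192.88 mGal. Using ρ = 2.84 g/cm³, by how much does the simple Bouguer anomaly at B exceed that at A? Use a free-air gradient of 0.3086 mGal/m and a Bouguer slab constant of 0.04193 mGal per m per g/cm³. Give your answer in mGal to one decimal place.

Δg_SB(A) = 981917.52 − 982192.88 + 0.3086×1769.0 − 0.04193×2.84×1769.0 = 59.90 mGal
Δg_SB(B) = 981877.97 − 982192.88 + 0.3086×2168.2 − 0.04193×2.84×2168.2 = 96.00 mGal
Difference = 96.00 − (59.90) = 36.10 mGal

36.1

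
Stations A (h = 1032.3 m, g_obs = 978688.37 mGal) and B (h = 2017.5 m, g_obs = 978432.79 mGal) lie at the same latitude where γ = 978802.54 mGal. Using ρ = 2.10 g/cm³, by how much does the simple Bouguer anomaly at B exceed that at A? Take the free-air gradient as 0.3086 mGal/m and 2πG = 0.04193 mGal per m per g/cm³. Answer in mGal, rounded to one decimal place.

Δg_SB(A) = 978688.37 − 978802.54 + 0.3086×1032.3 − 0.04193×2.10×1032.3 = 113.50 mGal
Δg_SB(B) = 978432.79 − 978802.54 + 0.3086×2017.5 − 0.04193×2.10×2017.5 = 75.20 mGal
Difference = 75.20 − (113.50) = -38.30 mGal

-38.3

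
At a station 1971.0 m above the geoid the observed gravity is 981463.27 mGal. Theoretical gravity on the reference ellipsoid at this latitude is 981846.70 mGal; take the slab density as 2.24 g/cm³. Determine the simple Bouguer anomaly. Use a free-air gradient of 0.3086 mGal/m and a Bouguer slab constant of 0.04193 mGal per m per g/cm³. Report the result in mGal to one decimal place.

39.7

Free-air correction = 0.3086 × 1971.0 = 608.25 mGal
Free-air anomaly = 981463.27 − 981846.70 + (608.25) = 224.82 mGal
Bouguer slab correction = 0.04193 × 2.24 × 1971.0 = 185.12 mGal
Simple Bouguer anomaly = 224.82 − (185.12) = 39.70 mGal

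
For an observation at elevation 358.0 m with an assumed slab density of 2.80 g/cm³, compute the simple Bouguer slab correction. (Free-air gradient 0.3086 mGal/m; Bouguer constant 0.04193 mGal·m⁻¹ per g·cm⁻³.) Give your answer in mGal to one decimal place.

42.0

Bouguer slab correction = 0.04193 × 2.80 × 358.0 = 42.0 mGal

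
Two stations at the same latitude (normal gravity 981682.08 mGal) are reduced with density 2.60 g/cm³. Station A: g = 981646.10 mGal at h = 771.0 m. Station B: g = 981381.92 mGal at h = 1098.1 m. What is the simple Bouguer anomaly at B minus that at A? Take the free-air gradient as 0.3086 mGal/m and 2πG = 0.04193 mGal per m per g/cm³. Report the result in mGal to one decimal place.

Δg_SB(A) = 981646.10 − 981682.08 + 0.3086×771.0 − 0.04193×2.60×771.0 = 117.90 mGal
Δg_SB(B) = 981381.92 − 981682.08 + 0.3086×1098.1 − 0.04193×2.60×1098.1 = -81.00 mGal
Difference = -81.00 − (117.90) = -198.90 mGal

-198.9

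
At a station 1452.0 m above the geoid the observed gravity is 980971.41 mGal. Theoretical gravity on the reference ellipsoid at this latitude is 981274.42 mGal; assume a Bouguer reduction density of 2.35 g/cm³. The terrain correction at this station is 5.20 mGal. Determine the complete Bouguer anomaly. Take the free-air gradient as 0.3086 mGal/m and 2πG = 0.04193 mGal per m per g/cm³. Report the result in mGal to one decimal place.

Free-air correction = 0.3086 × 1452.0 = 448.09 mGal
Free-air anomaly = 980971.41 − 981274.42 + (448.09) = 145.08 mGal
Bouguer slab correction = 0.04193 × 2.35 × 1452.0 = 143.07 mGal
Simple Bouguer anomaly = 145.08 − (143.07) = 2.01 mGal
Complete Bouguer anomaly = 2.01 + 5.20 = 7.21 mGal

7.2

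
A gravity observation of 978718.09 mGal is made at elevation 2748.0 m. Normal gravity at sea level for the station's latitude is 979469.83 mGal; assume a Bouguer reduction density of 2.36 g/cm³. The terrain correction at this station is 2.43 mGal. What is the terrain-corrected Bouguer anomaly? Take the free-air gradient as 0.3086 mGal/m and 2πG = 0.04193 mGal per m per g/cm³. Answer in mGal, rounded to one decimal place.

-173.2

Free-air correction = 0.3086 × 2748.0 = 848.03 mGal
Free-air anomaly = 978718.09 − 979469.83 + (848.03) = 96.29 mGal
Bouguer slab correction = 0.04193 × 2.36 × 2748.0 = 271.93 mGal
Simple Bouguer anomaly = 96.29 − (271.93) = -175.64 mGal
Complete Bouguer anomaly = -175.64 + 2.43 = -173.21 mGal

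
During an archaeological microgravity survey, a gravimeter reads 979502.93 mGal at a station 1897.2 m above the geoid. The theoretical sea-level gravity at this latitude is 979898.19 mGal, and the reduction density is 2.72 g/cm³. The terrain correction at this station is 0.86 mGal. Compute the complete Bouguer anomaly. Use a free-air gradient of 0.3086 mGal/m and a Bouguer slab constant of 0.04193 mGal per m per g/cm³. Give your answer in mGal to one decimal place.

Free-air correction = 0.3086 × 1897.2 = 585.48 mGal
Free-air anomaly = 979502.93 − 979898.19 + (585.48) = 190.22 mGal
Bouguer slab correction = 0.04193 × 2.72 × 1897.2 = 216.37 mGal
Simple Bouguer anomaly = 190.22 − (216.37) = -26.15 mGal
Complete Bouguer anomaly = -26.15 + 0.86 = -25.29 mGal

-25.3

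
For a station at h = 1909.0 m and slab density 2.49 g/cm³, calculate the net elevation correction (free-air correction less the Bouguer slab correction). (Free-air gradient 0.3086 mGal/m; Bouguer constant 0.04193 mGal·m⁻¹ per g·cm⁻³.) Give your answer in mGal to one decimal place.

389.8

Combined gradient = 0.3086 − 0.04193 × 2.49 = 0.2041943 mGal/m
Combined elevation correction = 0.2041943 × 1909.0 = 389.8 mGal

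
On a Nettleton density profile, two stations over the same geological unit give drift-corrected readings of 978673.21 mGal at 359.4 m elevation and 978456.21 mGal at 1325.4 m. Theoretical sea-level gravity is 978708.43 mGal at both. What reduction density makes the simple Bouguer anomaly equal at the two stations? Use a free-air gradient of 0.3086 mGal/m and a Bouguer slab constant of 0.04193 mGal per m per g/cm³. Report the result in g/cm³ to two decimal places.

2.00

Δg_obs = 978456.21 − 978673.21 = -217.00 mGal over Δh = 1325.4 − 359.4 = 966.0 m
Equal Bouguer anomalies ⇒ Δg_obs + (0.3086 − 0.04193ρ)·Δh = 0
0.3086 − 0.04193ρ = −Δg_obs/Δh = 0.22464
ρ = (0.3086 − 0.22464) / 0.04193 = 2.00 g/cm³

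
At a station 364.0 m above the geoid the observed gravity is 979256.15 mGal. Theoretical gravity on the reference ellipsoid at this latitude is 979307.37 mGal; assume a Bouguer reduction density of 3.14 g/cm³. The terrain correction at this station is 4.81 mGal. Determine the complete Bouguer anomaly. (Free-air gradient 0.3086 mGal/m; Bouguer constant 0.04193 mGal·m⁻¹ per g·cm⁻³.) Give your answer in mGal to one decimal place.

18.0

Free-air correction = 0.3086 × 364.0 = 112.33 mGal
Free-air anomaly = 979256.15 − 979307.37 + (112.33) = 61.11 mGal
Bouguer slab correction = 0.04193 × 3.14 × 364.0 = 47.92 mGal
Simple Bouguer anomaly = 61.11 − (47.92) = 13.19 mGal
Complete Bouguer anomaly = 13.19 + 4.81 = 18.00 mGal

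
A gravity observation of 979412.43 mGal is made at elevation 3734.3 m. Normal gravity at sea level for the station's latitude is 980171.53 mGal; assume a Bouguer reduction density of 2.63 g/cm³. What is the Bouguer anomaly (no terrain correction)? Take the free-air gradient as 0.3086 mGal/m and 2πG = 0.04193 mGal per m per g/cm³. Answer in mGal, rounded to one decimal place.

-18.5

Free-air correction = 0.3086 × 3734.3 = 1152.40 mGal
Free-air anomaly = 979412.43 − 980171.53 + (1152.40) = 393.30 mGal
Bouguer slab correction = 0.04193 × 2.63 × 3734.3 = 411.80 mGal
Simple Bouguer anomaly = 393.30 − (411.80) = -18.50 mGal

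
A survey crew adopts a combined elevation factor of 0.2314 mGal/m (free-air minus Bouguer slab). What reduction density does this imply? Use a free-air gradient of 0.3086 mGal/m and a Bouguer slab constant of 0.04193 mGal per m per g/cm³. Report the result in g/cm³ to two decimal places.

1.84

0.2314 = 0.3086 − 0.04193 × ρ
ρ = (0.3086 − 0.2314) / 0.04193 = 1.84 g/cm³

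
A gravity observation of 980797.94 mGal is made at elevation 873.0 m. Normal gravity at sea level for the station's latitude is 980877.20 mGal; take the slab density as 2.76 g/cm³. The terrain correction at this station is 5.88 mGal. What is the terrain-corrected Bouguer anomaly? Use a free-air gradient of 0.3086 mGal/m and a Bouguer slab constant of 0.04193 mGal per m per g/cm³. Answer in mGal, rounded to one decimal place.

Free-air correction = 0.3086 × 873.0 = 269.41 mGal
Free-air anomaly = 980797.94 − 980877.20 + (269.41) = 190.15 mGal
Bouguer slab correction = 0.04193 × 2.76 × 873.0 = 101.03 mGal
Simple Bouguer anomaly = 190.15 − (101.03) = 89.12 mGal
Complete Bouguer anomaly = 89.12 + 5.88 = 95.00 mGal

95.0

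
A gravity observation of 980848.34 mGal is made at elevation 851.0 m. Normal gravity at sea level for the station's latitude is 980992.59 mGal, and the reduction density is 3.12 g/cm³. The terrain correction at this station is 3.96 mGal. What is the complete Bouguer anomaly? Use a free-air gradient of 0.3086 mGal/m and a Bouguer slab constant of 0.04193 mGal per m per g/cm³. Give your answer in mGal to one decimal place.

Free-air correction = 0.3086 × 851.0 = 262.62 mGal
Free-air anomaly = 980848.34 − 980992.59 + (262.62) = 118.37 mGal
Bouguer slab correction = 0.04193 × 3.12 × 851.0 = 111.33 mGal
Simple Bouguer anomaly = 118.37 − (111.33) = 7.04 mGal
Complete Bouguer anomaly = 7.04 + 3.96 = 11.00 mGal

11.0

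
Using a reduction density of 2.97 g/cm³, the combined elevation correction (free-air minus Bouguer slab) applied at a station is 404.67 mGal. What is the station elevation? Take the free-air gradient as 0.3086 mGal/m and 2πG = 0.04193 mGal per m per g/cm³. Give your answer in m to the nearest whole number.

Combined gradient = 0.3086 − 0.04193 × 2.97 = 0.1840679 mGal/m
h = 404.67 / 0.1840679 = 2198.48 m

2198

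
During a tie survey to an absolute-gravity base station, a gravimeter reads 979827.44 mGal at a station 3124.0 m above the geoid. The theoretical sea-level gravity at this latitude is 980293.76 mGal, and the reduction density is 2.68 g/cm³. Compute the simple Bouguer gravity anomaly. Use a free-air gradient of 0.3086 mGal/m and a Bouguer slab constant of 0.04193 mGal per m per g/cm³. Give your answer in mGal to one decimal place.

Free-air correction = 0.3086 × 3124.0 = 964.07 mGal
Free-air anomaly = 979827.44 − 980293.76 + (964.07) = 497.75 mGal
Bouguer slab correction = 0.04193 × 2.68 × 3124.0 = 351.05 mGal
Simple Bouguer anomaly = 497.75 − (351.05) = 146.70 mGal

146.7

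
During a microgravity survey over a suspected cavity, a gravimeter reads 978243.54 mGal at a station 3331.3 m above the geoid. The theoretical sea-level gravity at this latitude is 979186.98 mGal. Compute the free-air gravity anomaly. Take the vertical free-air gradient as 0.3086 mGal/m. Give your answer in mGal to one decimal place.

84.6

Free-air correction = 0.3086 × 3331.3 = 1028.04 mGal
Free-air anomaly = 978243.54 − 979186.98 + (1028.04) = 84.60 mGal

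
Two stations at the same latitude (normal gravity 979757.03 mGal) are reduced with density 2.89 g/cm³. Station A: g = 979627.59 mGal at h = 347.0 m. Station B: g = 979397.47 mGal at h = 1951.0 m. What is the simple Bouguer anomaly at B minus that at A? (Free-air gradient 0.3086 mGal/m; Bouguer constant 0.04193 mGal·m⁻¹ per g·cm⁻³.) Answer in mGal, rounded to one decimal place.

Δg_SB(A) = 979627.59 − 979757.03 + 0.3086×347.0 − 0.04193×2.89×347.0 = -64.40 mGal
Δg_SB(B) = 979397.47 − 979757.03 + 0.3086×1951.0 − 0.04193×2.89×1951.0 = 6.10 mGal
Difference = 6.10 − (-64.40) = 70.50 mGal

70.5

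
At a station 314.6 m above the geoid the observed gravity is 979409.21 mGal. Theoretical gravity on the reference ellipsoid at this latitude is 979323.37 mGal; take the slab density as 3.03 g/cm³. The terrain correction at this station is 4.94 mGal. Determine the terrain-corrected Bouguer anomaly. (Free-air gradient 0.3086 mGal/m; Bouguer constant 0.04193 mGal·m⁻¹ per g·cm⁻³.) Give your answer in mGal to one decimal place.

147.9

Free-air correction = 0.3086 × 314.6 = 97.09 mGal
Free-air anomaly = 979409.21 − 979323.37 + (97.09) = 182.93 mGal
Bouguer slab correction = 0.04193 × 3.03 × 314.6 = 39.97 mGal
Simple Bouguer anomaly = 182.93 − (39.97) = 142.96 mGal
Complete Bouguer anomaly = 142.96 + 4.94 = 147.90 mGal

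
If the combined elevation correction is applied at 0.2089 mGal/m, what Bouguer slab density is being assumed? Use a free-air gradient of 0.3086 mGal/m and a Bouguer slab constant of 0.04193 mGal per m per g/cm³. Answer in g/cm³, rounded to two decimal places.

0.2089 = 0.3086 − 0.04193 × ρ
ρ = (0.3086 − 0.2089) / 0.04193 = 2.38 g/cm³

2.38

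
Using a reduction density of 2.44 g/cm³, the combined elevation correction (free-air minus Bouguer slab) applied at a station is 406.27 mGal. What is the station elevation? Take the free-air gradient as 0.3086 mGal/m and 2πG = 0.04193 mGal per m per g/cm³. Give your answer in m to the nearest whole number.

1969

Combined gradient = 0.3086 − 0.04193 × 2.44 = 0.2062908 mGal/m
h = 406.27 / 0.2062908 = 1969.40 m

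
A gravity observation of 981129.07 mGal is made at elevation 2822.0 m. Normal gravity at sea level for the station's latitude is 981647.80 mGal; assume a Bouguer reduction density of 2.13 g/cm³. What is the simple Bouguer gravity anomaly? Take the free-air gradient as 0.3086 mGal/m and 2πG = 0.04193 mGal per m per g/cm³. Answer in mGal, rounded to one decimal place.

Free-air correction = 0.3086 × 2822.0 = 870.87 mGal
Free-air anomaly = 981129.07 − 981647.80 + (870.87) = 352.14 mGal
Bouguer slab correction = 0.04193 × 2.13 × 2822.0 = 252.04 mGal
Simple Bouguer anomaly = 352.14 − (252.04) = 100.10 mGal

100.1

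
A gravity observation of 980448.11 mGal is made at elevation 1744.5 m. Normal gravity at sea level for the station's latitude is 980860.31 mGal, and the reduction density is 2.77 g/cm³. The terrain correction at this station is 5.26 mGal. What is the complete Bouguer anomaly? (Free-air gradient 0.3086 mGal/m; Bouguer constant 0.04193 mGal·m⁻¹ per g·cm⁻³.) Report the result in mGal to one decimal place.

-71.2

Free-air correction = 0.3086 × 1744.5 = 538.35 mGal
Free-air anomaly = 980448.11 − 980860.31 + (538.35) = 126.15 mGal
Bouguer slab correction = 0.04193 × 2.77 × 1744.5 = 202.62 mGal
Simple Bouguer anomaly = 126.15 − (202.62) = -76.47 mGal
Complete Bouguer anomaly = -76.47 + 5.26 = -71.21 mGal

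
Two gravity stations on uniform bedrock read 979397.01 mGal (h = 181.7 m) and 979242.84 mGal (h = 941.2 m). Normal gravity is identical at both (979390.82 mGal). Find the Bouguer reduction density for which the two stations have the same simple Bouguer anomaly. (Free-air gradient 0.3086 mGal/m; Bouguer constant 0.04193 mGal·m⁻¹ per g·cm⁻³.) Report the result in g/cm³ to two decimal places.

2.52

Δg_obs = 979242.84 − 979397.01 = -154.17 mGal over Δh = 941.2 − 181.7 = 759.5 m
Equal Bouguer anomalies ⇒ Δg_obs + (0.3086 − 0.04193ρ)·Δh = 0
0.3086 − 0.04193ρ = −Δg_obs/Δh = 0.20299
ρ = (0.3086 − 0.20299) / 0.04193 = 2.52 g/cm³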